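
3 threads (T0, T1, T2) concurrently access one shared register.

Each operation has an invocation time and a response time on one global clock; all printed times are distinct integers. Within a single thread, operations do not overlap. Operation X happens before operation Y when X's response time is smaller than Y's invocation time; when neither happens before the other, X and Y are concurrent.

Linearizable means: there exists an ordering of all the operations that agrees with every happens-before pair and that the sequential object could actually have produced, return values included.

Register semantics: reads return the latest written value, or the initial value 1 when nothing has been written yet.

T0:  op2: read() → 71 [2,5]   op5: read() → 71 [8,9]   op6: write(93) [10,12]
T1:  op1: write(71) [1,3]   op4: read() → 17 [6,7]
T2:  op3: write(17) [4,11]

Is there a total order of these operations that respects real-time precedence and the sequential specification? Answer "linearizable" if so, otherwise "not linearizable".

not linearizable

events 1..8 are fine; event 9 — the response of op5 at time 9 — makes the prefix non-linearizable
real-time-consistent orders of the 4 completed operations: 2 — all fail the register replay
include/drop combinations of the 1 pending operation (op3) were all tried; none helps
sample order op1, op2, op4, op5 (pending dropped) stalls at step 3 — op4 read() → 17 has no legal effect
sample order op2, op1, op4, op5 (pending dropped) stalls at step 1 — op2 read() → 71 has no legal effect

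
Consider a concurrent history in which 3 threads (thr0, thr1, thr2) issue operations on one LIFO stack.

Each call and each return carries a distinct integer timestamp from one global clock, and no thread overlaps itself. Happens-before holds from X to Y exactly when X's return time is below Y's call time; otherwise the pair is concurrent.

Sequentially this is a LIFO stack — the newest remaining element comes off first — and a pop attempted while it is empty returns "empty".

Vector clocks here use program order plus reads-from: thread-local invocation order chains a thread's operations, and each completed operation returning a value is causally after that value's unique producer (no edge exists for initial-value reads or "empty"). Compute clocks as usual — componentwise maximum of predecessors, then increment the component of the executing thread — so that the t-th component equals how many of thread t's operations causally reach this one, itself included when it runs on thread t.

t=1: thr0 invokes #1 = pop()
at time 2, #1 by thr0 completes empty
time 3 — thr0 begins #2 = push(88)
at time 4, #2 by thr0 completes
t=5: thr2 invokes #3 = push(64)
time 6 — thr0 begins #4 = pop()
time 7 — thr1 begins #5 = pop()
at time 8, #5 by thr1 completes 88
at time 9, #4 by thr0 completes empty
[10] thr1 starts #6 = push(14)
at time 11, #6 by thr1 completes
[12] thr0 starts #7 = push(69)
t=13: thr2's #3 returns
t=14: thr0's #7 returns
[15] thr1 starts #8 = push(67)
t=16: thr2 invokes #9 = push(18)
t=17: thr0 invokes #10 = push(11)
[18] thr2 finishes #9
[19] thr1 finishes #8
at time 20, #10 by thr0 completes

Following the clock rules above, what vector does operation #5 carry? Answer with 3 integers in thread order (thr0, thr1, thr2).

(2, 1, 0)

root op #3, invoked 5: fresh clock plus thr2's own tick → (0, 0, 1)
root op #1, invoked 1: fresh clock plus thr0's own tick → (1, 0, 0)
merge at #9 (invoked 16): VC(#3)=(0, 0, 1), own-thread bump on thr2 → (0, 0, 2)
merge at #2 (invoked 3): VC(#1)=(1, 0, 0), own-thread bump on thr0 → (2, 0, 0)
merge at #5 (invoked 7): VC(#2)=(2, 0, 0), own-thread bump on thr1 → (2, 1, 0)
merge at #4 (invoked 6): VC(#2)=(2, 0, 0), own-thread bump on thr0 → (3, 0, 0)
merge at #6 (invoked 10): VC(#5)=(2, 1, 0), own-thread bump on thr1 → (2, 2, 0)
merge at #7 (invoked 12): VC(#4)=(3, 0, 0), own-thread bump on thr0 → (4, 0, 0)
merge at #8 (invoked 15): VC(#6)=(2, 2, 0), own-thread bump on thr1 → (2, 3, 0)
merge at #10 (invoked 17): VC(#7)=(4, 0, 0), own-thread bump on thr0 → (5, 0, 0)
target: VC(#5) = (2, 1, 0)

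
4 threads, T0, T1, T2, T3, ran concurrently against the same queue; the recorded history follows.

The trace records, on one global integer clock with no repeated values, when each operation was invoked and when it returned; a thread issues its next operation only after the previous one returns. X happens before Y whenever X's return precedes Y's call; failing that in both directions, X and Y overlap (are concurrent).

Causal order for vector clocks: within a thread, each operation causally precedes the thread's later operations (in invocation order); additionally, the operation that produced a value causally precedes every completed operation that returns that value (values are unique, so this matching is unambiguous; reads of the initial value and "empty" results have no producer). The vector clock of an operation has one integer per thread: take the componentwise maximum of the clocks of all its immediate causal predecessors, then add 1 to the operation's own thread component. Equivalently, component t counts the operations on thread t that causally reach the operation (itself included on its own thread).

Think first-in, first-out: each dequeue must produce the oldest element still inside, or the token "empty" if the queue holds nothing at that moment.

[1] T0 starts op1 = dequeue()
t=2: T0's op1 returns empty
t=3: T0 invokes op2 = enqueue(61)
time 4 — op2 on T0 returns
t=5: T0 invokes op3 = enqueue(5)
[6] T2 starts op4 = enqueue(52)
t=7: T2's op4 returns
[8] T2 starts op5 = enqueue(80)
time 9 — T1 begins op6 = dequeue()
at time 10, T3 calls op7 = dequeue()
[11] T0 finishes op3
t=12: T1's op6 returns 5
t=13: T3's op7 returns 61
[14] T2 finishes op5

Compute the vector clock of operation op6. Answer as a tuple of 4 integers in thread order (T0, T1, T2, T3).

(3, 1, 0, 0)

op4, invoked 6, has no incoming edges; only T2's bump applies → (0, 0, 1, 0)
op1, invoked 1, has no incoming edges; only T0's bump applies → (1, 0, 0, 0)
op5 (invocation 8): componentwise max over VC(op4)=(0, 0, 1, 0), +1 at T2, giving (0, 0, 2, 0)
op2 (invocation 3): componentwise max over VC(op1)=(1, 0, 0, 0), +1 at T0, giving (2, 0, 0, 0)
op7 (invocation 10): componentwise max over VC(op2)=(2, 0, 0, 0), +1 at T3, giving (2, 0, 0, 1)
op3 (invocation 5): componentwise max over VC(op2)=(2, 0, 0, 0), +1 at T0, giving (3, 0, 0, 0)
op6 (invocation 9): componentwise max over VC(op3)=(3, 0, 0, 0), +1 at T1, giving (3, 1, 0, 0)
target: VC(op6) = (3, 1, 0, 0)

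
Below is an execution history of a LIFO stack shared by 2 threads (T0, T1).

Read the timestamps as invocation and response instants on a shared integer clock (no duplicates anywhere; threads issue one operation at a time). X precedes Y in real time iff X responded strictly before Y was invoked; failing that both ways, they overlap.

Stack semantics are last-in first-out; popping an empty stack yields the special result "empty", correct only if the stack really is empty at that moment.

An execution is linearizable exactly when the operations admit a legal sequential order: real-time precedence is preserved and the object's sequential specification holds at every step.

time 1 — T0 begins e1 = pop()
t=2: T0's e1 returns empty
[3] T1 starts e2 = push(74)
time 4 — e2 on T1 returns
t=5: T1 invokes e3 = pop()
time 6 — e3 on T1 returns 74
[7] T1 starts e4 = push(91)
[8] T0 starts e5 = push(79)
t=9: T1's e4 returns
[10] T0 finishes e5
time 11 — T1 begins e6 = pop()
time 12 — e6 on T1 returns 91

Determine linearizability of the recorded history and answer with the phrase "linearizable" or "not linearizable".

linearizable

one valid linearization: e1, e2, e3, e5, e4, e6
after step 1 (e1 pop() → empty): stack <>
after step 2 (e2 push(74)): stack <74>
after step 3 (e3 pop() → 74): stack <>
after step 4 (e5 push(79)): stack <79>
after step 5 (e4 push(91)): stack <79,91>
after step 6 (e6 pop() → 91): stack <79>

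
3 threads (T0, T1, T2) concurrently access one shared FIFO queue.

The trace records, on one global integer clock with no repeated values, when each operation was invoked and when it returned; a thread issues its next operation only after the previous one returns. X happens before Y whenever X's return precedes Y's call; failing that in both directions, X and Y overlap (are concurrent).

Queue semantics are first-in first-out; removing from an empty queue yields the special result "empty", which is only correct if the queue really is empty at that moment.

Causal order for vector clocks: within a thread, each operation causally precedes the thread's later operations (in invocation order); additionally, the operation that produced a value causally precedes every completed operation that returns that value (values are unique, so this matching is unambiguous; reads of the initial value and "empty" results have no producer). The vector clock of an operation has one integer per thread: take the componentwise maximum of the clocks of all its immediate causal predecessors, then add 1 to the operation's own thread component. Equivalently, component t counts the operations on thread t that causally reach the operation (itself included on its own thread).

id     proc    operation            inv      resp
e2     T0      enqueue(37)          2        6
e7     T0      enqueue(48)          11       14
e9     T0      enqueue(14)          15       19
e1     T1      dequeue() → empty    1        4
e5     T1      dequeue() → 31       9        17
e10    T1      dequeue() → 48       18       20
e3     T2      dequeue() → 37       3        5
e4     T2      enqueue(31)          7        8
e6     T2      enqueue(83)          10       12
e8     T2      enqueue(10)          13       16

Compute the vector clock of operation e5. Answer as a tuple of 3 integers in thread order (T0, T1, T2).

(1, 2, 2)

e1 (invocation 1): nothing precedes it; T1's component alone gives (0, 1, 0)
e2 (invocation 2): nothing precedes it; T0's component alone gives (1, 0, 0)
from VC(e2)=(1, 0, 0), e3 (invoked 3) maxes components and bumps T2 → (1, 0, 1)
from VC(e2)=(1, 0, 0), e7 (invoked 11) maxes components and bumps T0 → (2, 0, 0)
from VC(e3)=(1, 0, 1), e4 (invoked 7) maxes components and bumps T2 → (1, 0, 2)
from VC(e7)=(2, 0, 0), e9 (invoked 15) maxes components and bumps T0 → (3, 0, 0)
from VC(e4)=(1, 0, 2), e6 (invoked 10) maxes components and bumps T2 → (1, 0, 3)
from VC(e6)=(1, 0, 3), e8 (invoked 13) maxes components and bumps T2 → (1, 0, 4)
from VC(e1)=(0, 1, 0), VC(e4)=(1, 0, 2), e5 (invoked 9) maxes components and bumps T1 → (1, 2, 2)
from VC(e5)=(1, 2, 2), VC(e7)=(2, 0, 0), e10 (invoked 18) maxes components and bumps T1 → (2, 3, 2)
target: VC(e5) = (1, 2, 2)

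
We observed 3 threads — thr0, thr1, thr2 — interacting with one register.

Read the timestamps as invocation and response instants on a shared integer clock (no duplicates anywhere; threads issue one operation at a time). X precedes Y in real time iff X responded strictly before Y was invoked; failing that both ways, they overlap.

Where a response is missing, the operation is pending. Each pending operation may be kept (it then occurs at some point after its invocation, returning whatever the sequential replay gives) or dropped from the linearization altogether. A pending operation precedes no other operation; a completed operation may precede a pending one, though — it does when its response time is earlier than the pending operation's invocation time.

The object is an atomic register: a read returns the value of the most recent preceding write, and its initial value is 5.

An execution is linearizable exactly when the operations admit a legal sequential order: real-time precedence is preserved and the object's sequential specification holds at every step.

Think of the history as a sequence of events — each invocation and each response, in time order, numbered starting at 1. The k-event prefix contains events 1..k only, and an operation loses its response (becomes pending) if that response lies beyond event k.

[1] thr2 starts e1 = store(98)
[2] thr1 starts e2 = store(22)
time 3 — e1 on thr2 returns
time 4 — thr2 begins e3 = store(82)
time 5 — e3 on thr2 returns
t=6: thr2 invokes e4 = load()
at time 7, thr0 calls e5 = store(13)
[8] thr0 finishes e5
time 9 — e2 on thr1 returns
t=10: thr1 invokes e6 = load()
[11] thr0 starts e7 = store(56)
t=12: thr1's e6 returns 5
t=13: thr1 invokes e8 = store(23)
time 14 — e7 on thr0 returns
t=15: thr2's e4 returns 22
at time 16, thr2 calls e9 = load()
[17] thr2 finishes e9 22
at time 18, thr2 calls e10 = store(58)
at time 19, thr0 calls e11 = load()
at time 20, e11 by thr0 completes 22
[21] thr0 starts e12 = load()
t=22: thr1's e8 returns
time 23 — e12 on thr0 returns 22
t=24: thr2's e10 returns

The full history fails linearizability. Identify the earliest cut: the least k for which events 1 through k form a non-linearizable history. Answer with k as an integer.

events 1..11 are still linearizable — one witness is e1, e2, e3, e4, e5:
step 1: e1 store(98) — value 98
step 2: e2 store(22) — value 22
step 3: e3 store(82) — value 82
step 4: e4 load() (pending, included) — value 82
step 5: e5 store(13) — value 13
include event 12 — e6 responding at 12 — and every candidate order breaks
include/drop combinations of the 2 pending operations (e4, e7) were all tried; none helps
sample order e1, e2, e3, e5, e6 (pending dropped) stalls at step 5 — e6 load() → 5 has no legal effect
sample order e1, e3, e2, e5, e6 (pending dropped) stalls at step 5 — e6 load() → 5 has no legal effect

12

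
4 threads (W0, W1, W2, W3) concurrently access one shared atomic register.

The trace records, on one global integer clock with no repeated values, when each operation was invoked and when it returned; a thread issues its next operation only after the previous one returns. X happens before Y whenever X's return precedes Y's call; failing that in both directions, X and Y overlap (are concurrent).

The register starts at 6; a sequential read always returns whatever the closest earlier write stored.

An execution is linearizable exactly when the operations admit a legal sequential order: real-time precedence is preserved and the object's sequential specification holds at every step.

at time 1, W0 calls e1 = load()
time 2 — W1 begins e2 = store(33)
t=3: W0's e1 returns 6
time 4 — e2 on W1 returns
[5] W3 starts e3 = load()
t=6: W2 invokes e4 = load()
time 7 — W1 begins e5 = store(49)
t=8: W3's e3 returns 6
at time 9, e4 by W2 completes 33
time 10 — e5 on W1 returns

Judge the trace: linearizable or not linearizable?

the violation lands at event 8, e3's response at time 8: events 1..7 linearize, events 1..8 do not
no legal order exists: 2 real-time-consistent candidates over 3 completed atomic register operations, all rejected
include/drop combinations of the 2 pending operations (e4, e5) were all tried; none helps
for example e1, e2, e3 (pending dropped) fails at step 3: e3 load() → 6 is not legal there
for example e2, e1, e3 (pending dropped) fails at step 2: e1 load() → 6 is not legal there

not linearizable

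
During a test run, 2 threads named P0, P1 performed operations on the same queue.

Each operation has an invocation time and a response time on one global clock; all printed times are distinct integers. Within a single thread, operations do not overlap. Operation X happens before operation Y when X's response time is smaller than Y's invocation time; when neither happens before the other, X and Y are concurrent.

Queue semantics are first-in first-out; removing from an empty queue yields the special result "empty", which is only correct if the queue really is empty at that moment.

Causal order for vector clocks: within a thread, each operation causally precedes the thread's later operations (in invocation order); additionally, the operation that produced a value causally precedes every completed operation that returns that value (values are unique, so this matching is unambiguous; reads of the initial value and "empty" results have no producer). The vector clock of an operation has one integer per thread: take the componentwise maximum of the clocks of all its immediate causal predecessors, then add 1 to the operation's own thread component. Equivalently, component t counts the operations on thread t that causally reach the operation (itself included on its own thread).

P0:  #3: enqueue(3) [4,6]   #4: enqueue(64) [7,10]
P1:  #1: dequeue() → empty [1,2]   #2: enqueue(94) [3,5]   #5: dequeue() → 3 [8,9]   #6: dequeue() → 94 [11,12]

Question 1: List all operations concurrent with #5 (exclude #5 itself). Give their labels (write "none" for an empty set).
Answer: #4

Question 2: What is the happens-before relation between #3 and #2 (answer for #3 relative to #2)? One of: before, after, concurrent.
Answer: concurrent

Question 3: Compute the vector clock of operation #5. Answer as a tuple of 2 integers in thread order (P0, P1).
Answer: (1, 3)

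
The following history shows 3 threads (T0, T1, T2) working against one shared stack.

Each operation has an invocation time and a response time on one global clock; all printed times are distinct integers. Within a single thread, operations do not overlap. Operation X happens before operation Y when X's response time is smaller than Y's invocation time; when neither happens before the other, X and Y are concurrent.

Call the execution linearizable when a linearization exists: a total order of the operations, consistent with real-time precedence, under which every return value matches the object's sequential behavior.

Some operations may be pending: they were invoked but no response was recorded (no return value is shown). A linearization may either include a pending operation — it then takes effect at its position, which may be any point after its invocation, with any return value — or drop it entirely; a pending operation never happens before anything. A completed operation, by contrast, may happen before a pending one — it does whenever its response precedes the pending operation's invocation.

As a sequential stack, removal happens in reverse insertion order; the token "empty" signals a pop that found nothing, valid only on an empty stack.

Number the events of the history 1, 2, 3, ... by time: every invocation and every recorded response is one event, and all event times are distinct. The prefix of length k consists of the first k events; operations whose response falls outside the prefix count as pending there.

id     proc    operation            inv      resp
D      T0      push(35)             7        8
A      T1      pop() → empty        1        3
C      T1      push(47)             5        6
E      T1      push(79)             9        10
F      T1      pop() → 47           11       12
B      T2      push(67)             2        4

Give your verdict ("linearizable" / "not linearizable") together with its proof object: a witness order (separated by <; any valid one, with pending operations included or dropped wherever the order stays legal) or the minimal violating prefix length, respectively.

not linearizable — minimal violating prefix: 12 events

already the first 12 events (up to F's response at time 12) admit no linearization; the first 11 still do
all 2 real-time-respecting orders fail — 6 completed stack operations, no legal replay
take A, B, C, D, E, F: step 6 already fails, because F pop() → 47 cannot occur there
take B, A, C, D, E, F: step 2 already fails, because A pop() → empty cannot occur there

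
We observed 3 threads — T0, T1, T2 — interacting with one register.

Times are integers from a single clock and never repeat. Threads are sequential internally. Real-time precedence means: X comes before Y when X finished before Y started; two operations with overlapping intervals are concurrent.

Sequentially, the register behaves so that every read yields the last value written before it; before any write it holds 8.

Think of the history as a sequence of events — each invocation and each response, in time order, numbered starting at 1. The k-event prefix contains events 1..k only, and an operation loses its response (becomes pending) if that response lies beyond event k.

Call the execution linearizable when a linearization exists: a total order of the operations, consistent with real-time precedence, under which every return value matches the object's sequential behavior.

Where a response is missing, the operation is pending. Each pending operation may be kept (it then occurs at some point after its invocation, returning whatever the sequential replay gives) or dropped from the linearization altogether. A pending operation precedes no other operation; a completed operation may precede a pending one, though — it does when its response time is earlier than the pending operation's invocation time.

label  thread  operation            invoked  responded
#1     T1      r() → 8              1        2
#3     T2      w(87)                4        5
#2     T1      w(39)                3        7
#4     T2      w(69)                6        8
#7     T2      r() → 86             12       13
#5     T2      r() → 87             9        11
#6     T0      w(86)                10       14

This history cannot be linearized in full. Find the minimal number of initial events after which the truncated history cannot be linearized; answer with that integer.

11

one valid order for events 1..10 is #1, #2, #3, #4:
after step 1 (#1 r() → 8): value 8
after step 2 (#2 w(39)): value 39
after step 3 (#3 w(87)): value 87
after step 4 (#4 w(69)): value 69
once event 11 joins (#5's response, time 11), exhaustive search finds no witness
including or dropping the 1 pending operation (#6) in any combination fails
sample order #1, #2, #3, #4, #5 (pending dropped) stalls at step 5 — #5 r() → 87 has no legal effect
sample order #1, #3, #2, #4, #5 (pending dropped) stalls at step 5 — #5 r() → 87 has no legal effect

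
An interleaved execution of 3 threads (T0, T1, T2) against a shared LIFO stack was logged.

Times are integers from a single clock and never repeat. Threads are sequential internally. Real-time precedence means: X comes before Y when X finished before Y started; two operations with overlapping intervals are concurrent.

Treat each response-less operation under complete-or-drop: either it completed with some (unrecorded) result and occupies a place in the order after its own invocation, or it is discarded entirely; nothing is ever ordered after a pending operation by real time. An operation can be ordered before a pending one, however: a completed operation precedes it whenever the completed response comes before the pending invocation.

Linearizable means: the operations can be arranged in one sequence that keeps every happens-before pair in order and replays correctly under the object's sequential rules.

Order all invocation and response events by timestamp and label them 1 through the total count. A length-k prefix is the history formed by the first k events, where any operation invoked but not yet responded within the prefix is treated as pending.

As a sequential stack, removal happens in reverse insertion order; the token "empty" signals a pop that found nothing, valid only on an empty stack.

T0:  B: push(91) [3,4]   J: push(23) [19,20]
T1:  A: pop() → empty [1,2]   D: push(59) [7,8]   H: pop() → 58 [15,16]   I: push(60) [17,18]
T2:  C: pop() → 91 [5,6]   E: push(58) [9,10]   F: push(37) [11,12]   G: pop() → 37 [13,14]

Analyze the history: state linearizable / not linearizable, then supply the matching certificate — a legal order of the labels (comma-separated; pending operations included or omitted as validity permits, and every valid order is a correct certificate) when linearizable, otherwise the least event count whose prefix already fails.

linearizable — witness: A, B, C, D, E, F, G, H, I, J

after step 1 (A pop() → empty): stack <>
after step 2 (B push(91)): stack <91>
after step 3 (C pop() → 91): stack <>
after step 4 (D push(59)): stack <59>
after step 5 (E push(58)): stack <59,58>
after step 6 (F push(37)): stack <59,58,37>
after step 7 (G pop() → 37): stack <59,58>
after step 8 (H pop() → 58): stack <59>
after step 9 (I push(60)): stack <59,60>
after step 10 (J push(23)): stack <59,60,23>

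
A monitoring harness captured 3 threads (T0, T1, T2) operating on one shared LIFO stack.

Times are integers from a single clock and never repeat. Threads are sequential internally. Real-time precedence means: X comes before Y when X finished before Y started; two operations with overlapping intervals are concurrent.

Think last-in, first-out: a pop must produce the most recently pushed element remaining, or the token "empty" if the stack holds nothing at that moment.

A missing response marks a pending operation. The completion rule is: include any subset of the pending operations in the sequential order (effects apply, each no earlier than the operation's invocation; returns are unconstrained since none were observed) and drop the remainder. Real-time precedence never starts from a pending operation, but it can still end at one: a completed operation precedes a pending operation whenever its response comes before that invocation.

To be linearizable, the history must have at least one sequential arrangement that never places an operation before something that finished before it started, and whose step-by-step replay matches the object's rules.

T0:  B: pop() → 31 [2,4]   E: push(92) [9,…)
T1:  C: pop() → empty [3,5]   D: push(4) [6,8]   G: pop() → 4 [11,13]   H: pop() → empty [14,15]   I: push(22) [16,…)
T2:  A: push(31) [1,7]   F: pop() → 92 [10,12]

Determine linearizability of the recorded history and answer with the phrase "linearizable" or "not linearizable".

linearizable

one valid linearization: A, B, C, D, E, F, G, H
1. A push(31), leaving stack <31>
2. B pop() → 31, leaving stack <>
3. C pop() → empty, leaving stack <>
4. D push(4), leaving stack <4>
5. E push(92) (pending, included), leaving stack <4,92>
6. F pop() → 92, leaving stack <4>
7. G pop() → 4, leaving stack <>
8. H pop() → empty, leaving stack <>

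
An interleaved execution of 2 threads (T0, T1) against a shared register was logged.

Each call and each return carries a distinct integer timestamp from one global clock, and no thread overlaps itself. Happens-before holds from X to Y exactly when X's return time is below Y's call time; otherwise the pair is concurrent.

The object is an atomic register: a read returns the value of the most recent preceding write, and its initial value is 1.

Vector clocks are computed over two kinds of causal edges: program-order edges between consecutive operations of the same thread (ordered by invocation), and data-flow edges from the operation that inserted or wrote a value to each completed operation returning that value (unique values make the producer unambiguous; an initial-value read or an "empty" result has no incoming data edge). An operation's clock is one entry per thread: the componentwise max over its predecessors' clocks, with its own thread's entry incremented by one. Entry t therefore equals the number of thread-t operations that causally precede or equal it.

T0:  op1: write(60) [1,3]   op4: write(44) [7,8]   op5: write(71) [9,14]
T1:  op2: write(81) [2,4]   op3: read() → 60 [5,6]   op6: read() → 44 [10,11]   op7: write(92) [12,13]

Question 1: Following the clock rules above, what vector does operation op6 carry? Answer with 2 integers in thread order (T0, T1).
Answer: (2, 3)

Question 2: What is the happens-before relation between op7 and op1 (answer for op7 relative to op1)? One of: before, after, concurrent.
Answer: after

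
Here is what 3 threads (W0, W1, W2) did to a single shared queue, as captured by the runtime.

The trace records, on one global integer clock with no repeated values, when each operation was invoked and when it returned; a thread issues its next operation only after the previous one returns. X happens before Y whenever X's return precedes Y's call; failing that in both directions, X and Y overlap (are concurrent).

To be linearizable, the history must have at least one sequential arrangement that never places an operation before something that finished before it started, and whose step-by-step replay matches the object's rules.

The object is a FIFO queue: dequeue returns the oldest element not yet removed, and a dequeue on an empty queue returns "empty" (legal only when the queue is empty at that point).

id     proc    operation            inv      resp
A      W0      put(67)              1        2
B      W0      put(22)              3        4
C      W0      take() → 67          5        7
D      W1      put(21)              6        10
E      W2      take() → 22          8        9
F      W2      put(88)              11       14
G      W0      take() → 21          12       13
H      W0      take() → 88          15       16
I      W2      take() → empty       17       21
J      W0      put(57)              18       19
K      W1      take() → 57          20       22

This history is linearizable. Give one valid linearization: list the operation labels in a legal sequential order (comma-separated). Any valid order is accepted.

A, B, C, D, E, F, G, H, I, J, K

step 1: A put(67) — queue <67>
step 2: B put(22) — queue <67,22>
step 3: C take() → 67 — queue <22>
step 4: D put(21) — queue <22,21>
step 5: E take() → 22 — queue <21>
step 6: F put(88) — queue <21,88>
step 7: G take() → 21 — queue <88>
step 8: H take() → 88 — queue <>
step 9: I take() → empty — queue <>
step 10: J put(57) — queue <57>
step 11: K take() → 57 — queue <>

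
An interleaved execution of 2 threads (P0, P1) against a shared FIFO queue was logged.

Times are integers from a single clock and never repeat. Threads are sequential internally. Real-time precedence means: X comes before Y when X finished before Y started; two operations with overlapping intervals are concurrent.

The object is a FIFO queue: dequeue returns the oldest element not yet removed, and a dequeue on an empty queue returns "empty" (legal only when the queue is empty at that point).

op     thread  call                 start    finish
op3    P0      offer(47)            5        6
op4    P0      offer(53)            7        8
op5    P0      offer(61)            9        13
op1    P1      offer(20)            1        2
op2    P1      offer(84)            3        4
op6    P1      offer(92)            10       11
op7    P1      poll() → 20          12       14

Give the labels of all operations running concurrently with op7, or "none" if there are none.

op5

op7 spans [12,14]; an op avoiding the whole window 12..14 is ordered, any other is concurrent
op1 [1,2]: before
op2 [3,4]: before
op3 [5,6]: before
op4 [7,8]: before
op5 [9,13]: concurrent
op6 [10,11]: before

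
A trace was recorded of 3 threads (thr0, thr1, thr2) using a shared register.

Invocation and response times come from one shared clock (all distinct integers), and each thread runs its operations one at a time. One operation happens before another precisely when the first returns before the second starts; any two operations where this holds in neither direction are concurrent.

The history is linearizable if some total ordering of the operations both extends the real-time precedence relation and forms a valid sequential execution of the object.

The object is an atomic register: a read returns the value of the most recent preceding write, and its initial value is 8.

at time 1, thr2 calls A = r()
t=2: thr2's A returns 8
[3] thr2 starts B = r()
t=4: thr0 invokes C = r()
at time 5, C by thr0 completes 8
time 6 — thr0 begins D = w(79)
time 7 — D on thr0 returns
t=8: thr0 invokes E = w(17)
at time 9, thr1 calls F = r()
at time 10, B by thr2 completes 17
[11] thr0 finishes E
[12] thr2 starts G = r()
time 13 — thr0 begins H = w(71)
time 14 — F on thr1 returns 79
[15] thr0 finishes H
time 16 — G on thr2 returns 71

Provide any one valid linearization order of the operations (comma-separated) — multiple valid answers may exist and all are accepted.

A, C, D, F, E, B, H, G

step 1: A r() → 8 — value 8
step 2: C r() → 8 — value 8
step 3: D w(79) — value 79
step 4: F r() → 79 — value 79
step 5: E w(17) — value 17
step 6: B r() → 17 — value 17
step 7: H w(71) — value 71
step 8: G r() → 71 — value 71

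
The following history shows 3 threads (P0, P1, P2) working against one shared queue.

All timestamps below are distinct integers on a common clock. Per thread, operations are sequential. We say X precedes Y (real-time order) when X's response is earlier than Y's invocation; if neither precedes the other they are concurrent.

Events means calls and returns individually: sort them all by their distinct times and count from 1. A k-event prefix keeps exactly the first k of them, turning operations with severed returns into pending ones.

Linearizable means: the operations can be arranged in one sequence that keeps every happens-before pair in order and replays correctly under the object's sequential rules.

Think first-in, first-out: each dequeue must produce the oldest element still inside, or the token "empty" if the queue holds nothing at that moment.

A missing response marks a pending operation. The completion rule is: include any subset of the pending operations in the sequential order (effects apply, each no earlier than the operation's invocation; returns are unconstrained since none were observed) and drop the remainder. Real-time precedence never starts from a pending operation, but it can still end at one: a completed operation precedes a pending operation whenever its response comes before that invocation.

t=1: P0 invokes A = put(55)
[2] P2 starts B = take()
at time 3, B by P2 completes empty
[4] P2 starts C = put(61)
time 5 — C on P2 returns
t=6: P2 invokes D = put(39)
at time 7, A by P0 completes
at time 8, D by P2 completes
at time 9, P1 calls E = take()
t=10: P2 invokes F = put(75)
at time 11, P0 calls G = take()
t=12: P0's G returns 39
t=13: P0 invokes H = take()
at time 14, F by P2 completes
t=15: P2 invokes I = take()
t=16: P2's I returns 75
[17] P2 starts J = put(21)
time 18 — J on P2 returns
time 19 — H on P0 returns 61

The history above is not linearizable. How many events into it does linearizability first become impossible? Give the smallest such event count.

one valid order for events 1..18 is B, C, D, A, E, F, G, H, I, J:
after step 1 (B take() → empty): queue <>
after step 2 (C put(61)): queue <61>
after step 3 (D put(39)): queue <61,39>
after step 4 (A put(55)): queue <61,39,55>
after step 5 (E take() (pending, included)): queue <39,55>
after step 6 (F put(75)): queue <39,55,75>
after step 7 (G take() → 39): queue <55,75>
after step 8 (H take() (pending, included)): queue <75>
after step 9 (I take() → 75): queue <>
after step 10 (J put(21)): queue <21>
at event 19 (H's time-19 response) nothing linearizes any more
no escape via the 1 pending operation (E): every completion choice fails
for example A, B, C, D, F, G, H, I, J (pending dropped) fails at step 2: B take() → empty is not legal there
for example A, B, C, D, F, G, I, H, J (pending dropped) fails at step 2: B take() → empty is not legal there

19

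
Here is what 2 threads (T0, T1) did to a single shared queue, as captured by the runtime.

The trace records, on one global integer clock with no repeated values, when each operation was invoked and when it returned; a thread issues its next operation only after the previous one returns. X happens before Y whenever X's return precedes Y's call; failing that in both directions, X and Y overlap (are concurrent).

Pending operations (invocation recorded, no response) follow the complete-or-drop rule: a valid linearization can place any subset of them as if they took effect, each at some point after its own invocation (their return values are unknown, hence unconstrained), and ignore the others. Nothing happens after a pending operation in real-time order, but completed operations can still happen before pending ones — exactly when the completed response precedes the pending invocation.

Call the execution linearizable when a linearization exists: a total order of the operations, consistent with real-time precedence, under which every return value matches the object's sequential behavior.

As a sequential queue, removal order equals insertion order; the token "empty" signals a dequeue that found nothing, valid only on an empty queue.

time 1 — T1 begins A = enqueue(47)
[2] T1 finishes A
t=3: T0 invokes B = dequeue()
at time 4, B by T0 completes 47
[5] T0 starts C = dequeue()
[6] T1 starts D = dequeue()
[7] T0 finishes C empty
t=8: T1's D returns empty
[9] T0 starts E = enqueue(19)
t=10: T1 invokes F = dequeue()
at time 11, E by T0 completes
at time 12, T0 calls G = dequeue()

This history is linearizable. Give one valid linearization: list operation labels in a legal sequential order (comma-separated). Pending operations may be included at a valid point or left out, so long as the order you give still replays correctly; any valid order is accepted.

A, B, C, D, E

step 1: A enqueue(47) — queue <47>
step 2: B dequeue() → 47 — queue <>
step 3: C dequeue() → empty — queue <>
step 4: D dequeue() → empty — queue <>
step 5: E enqueue(19) — queue <19>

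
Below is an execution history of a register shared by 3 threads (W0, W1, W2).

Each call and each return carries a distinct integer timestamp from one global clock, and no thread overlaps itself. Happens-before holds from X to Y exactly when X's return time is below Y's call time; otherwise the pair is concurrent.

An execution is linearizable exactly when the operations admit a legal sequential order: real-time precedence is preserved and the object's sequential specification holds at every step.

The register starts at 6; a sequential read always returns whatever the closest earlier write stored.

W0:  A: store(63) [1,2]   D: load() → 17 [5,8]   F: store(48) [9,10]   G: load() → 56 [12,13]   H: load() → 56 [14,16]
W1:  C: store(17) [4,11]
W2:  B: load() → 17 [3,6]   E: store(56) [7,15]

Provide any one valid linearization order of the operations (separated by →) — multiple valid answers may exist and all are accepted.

A → C → B → D → F → E → G → H

step 1: A store(63) — value 63
step 2: C store(17) — value 17
step 3: B load() → 17 — value 17
step 4: D load() → 17 — value 17
step 5: F store(48) — value 48
step 6: E store(56) — value 56
step 7: G load() → 56 — value 56
step 8: H load() → 56 — value 56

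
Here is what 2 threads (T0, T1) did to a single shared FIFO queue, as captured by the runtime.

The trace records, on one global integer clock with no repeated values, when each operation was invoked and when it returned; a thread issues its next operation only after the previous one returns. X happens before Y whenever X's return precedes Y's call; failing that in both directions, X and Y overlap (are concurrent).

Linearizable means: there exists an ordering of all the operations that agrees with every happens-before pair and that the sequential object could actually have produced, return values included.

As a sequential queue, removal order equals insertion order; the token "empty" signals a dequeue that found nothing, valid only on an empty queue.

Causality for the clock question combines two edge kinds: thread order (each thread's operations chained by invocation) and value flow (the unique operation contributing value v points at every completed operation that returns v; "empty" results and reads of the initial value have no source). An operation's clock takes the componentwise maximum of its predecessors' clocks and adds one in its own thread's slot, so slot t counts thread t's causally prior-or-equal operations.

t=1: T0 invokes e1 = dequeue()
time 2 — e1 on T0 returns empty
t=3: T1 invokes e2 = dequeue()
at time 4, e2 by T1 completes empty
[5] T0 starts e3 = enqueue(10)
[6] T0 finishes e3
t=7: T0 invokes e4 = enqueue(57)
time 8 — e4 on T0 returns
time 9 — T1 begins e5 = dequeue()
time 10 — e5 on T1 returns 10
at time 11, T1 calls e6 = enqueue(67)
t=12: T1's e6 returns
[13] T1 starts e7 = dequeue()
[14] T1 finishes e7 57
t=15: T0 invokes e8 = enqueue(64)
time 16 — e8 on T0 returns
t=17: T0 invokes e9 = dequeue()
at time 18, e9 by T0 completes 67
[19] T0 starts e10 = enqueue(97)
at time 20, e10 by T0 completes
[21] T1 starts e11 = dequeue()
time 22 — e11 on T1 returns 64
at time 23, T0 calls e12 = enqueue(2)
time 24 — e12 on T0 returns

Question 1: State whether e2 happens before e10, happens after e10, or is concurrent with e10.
Answer: before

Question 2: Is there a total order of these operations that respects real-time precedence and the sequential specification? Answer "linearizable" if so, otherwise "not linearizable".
linearizable

witness order: e1, e2, e3, e4, e5, e6, e7, e8, e9, e10, e11, e12
1. e1 dequeue() → empty, leaving queue <>
2. e2 dequeue() → empty, leaving queue <>
3. e3 enqueue(10), leaving queue <10>
4. e4 enqueue(57), leaving queue <10,57>
5. e5 dequeue() → 10, leaving queue <57>
6. e6 enqueue(67), leaving queue <57,67>
7. e7 dequeue() → 57, leaving queue <67>
8. e8 enqueue(64), leaving queue <67,64>
9. e9 dequeue() → 67, leaving queue <64>
10. e10 enqueue(97), leaving queue <64,97>
11. e11 dequeue() → 64, leaving queue <97>
12. e12 enqueue(2), leaving queue <97,2>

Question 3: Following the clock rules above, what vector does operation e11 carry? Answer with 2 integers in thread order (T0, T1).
Answer: (4, 5)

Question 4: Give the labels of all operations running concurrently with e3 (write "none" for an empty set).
Answer: none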